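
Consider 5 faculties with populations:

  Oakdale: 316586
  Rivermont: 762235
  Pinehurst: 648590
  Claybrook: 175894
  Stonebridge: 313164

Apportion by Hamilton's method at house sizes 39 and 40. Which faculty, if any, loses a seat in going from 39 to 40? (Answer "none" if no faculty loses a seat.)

Stonebridge

At 39 seats: Oakdale 6, Rivermont 13, Pinehurst 11, Claybrook 3, Stonebridge 6.
At 40 seats: Oakdale 6, Rivermont 14, Pinehurst 12, Claybrook 3, Stonebridge 5.
Stonebridge drops from 6 to 5.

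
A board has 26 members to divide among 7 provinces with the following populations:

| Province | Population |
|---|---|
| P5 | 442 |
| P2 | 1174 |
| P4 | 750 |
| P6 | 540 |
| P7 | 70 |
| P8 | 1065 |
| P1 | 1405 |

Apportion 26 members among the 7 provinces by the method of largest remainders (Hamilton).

The standard divisor is 5446/26 ≈ 209.462.
Standard quotas: P5 2.110, P2 5.605, P4 3.581, P6 2.578, P7 0.334, P8 5.084, P1 6.708.
Lower quotas: P5 2, P2 5, P4 3, P6 2, P7 0, P8 5, P1 6 (sum 23, leaving 3 seats).
Remainders in descending order: P1 0.708, P2 0.605, P4 0.581, P6 0.578, P7 0.334, P5 0.110, P8 0.084.
Largest remainders: P1, P2, P4 receive the extra seats.

P5 2; P2 6; P4 4; P6 2; P7 0; P8 5; P1 7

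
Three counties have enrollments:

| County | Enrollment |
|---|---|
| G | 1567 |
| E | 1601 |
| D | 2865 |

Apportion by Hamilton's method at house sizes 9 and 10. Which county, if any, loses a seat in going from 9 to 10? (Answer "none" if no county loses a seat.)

none

At 9 seats: G 2, E 3, D 4.
At 10 seats: G 2, E 3, D 5.
No county's allocation decreased.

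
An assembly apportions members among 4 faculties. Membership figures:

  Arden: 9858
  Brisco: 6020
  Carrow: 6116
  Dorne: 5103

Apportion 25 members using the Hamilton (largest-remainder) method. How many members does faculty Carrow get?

Standard divisor: 27097 ÷ 25 ≈ 1083.88.
Standard quotas: Arden 9.0951, Brisco 5.5541, Carrow 5.6427, Dorne 4.7081.
Lower quotas: Arden 9, Brisco 5, Carrow 5, Dorne 4 (sum 23, leaving 2 seats).
Remainders in descending order: Dorne 0.7081, Carrow 0.6427, Brisco 0.5541, Arden 0.0951.
The surplus seats go to Dorne, Carrow.
Carrow receives 6.

6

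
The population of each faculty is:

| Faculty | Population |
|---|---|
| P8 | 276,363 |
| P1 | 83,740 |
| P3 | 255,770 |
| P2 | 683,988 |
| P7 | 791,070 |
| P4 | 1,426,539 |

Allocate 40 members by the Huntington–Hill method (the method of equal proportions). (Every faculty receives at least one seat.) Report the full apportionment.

With divisor 88949: modified quotas P8 3.107, P1 0.941, P3 2.875, P2 7.690, P7 8.894, P4 16.038.
Geometric-mean thresholds: P8 √(3·4)=3.464, P1 (min 1), P3 √(2·3)=2.449, P2 √(7·8)=7.483, P7 √(8·9)=8.485, P4 √(16·17)=16.492.
Each quota rounded against its threshold gives P8 3, P1 1, P3 3, P2 8, P7 9, P4 16 (total 40).

P8 3; P1 1; P3 3; P2 8; P7 9; P4 16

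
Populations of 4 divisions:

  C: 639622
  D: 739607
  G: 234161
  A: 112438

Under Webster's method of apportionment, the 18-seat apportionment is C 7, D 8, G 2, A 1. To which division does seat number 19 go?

G

Priority for the next seat is population ÷ (current seats + 0.5).
Priorities: C 85282.933, D 87012.588, G 93664.400, A 74958.667.
Highest priority: G.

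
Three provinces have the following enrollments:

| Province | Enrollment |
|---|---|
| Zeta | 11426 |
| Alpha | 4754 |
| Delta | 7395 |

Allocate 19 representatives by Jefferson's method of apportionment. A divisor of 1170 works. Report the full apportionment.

Zeta 9, Alpha 4, Delta 6

With modified divisor 1170: modified quotas Zeta 9.766, Alpha 4.063, Delta 6.321.
Rounding down: Zeta 9, Alpha 4, Delta 6 (total 19).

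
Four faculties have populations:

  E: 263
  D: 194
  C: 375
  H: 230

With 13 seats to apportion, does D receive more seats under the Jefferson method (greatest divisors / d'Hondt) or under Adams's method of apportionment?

Jefferson: E 3, D 2, C 5, H 3.
Adams: E 3, D 3, C 4, H 3.
D gets 2 under Jefferson and 3 under Adams.

Adams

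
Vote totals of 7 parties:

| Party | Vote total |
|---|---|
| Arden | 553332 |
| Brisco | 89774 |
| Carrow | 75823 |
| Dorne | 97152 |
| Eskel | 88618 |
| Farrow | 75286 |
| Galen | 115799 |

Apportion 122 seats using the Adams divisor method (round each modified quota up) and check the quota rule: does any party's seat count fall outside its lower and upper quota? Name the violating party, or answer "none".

Arden

Standard quotas: Arden 61.606, Brisco 9.995, Carrow 8.442, Dorne 10.816, Eskel 9.866, Farrow 8.382, Galen 12.893.
Adams allocation: Arden 60, Brisco 10, Carrow 9, Dorne 11, Eskel 10, Farrow 9, Galen 13.
Arden has quota 61.606 (lower 61, upper 62) but receives 60 — outside the quota interval.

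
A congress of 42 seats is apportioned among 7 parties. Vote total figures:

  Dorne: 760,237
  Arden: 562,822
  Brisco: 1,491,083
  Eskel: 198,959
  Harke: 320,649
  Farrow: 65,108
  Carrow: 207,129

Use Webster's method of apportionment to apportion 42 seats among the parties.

Dorne 9; Arden 7; Brisco 17; Eskel 2; Harke 4; Farrow 1; Carrow 2

Standard divisor 3605987/42 ≈ 85856.833; standard quotas: Dorne 8.855, Arden 6.555, Brisco 17.367, Eskel 2.317, Harke 3.735, Farrow 0.758, Carrow 2.412.
Rounding to the nearest integer gives Dorne 9, Arden 7, Brisco 17, Eskel 2, Harke 4, Farrow 1, Carrow 2 — total 42, matching the house size, so no adjustment is needed.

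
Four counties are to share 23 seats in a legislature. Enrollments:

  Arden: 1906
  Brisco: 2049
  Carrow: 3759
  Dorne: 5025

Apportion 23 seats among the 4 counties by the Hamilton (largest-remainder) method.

Arden: 3, Brisco: 4, Carrow: 7, Dorne: 9

Standard divisor: 12739 ÷ 23 ≈ 553.87.
Standard quotas: Arden 3.4412, Brisco 3.6994, Carrow 6.7868, Dorne 9.0725.
Lower quotas: Arden 3, Brisco 3, Carrow 6, Dorne 9 (sum 21, leaving 2 seats).
Remainders in descending order: Carrow 0.7868, Brisco 0.6994, Arden 0.4412, Dorne 0.0725.
The surplus seats go to Carrow, Brisco.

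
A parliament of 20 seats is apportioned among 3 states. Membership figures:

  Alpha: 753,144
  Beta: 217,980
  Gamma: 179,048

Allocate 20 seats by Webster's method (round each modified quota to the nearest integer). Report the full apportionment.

Alpha 13, Beta 4, Gamma 3

Standard divisor 1150172/20 ≈ 57508.6; standard quotas: Alpha 13.096, Beta 3.790, Gamma 3.113.
Rounding to the nearest integer gives Alpha 13, Beta 4, Gamma 3 — total 20, matching the house size, so no adjustment is needed.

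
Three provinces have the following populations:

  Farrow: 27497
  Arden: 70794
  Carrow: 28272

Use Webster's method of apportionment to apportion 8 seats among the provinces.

Standard divisor 126563/8 ≈ 15820.375; standard quotas: Farrow 1.738, Arden 4.475, Carrow 1.787.
Rounding to the nearest integer gives Farrow 2, Arden 4, Carrow 2 — total 8, matching the house size, so no adjustment is needed.

Farrow 2, Arden 4, Carrow 2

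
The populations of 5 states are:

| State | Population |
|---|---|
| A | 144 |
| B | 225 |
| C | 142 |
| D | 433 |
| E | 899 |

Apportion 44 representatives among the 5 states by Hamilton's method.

Standard divisor: 1843 ÷ 44 ≈ 41.886.
Standard quotas: A 3.438, B 5.372, C 3.390, D 10.337, E 21.463.
Lower quotas: A 3, B 5, C 3, D 10, E 21 (sum 42, leaving 2 seats).
Remainders in descending order: E 0.463, A 0.438, C 0.390, B 0.372, D 0.337.
Largest remainders: E, A receive the extra seats.

A 4, B 5, C 3, D 10, E 22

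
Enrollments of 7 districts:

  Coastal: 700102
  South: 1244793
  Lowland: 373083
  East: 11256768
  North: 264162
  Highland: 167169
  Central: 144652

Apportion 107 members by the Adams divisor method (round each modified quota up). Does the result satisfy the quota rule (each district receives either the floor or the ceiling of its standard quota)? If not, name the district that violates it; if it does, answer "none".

Standard quotas: Coastal 5.294, South 9.412, Lowland 2.821, East 85.117, North 1.997, Highland 1.264, Central 1.094.
Adams allocation: Coastal 6, South 10, Lowland 3, East 82, North 2, Highland 2, Central 2.
East has quota 85.117 (lower 85, upper 86) but receives 82 — outside the quota interval.

East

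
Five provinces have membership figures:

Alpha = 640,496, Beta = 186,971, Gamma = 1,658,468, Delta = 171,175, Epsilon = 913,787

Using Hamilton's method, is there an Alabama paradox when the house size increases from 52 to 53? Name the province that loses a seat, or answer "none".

At 52 seats: Alpha 9, Beta 3, Gamma 24, Delta 3, Epsilon 13.
At 53 seats: Alpha 9, Beta 3, Gamma 25, Delta 2, Epsilon 14.
Delta drops from 3 to 2.

Delta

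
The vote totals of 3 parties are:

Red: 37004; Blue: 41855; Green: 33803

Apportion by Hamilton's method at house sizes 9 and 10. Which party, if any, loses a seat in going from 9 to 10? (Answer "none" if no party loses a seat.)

At 9 seats: Red 3, Blue 3, Green 3.
At 10 seats: Red 3, Blue 4, Green 3.
No party's allocation decreased.

none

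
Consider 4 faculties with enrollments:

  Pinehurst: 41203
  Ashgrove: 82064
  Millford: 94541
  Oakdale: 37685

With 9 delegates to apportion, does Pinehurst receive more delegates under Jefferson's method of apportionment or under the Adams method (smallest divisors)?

Jefferson: Pinehurst 1, Ashgrove 3, Millford 4, Oakdale 1.
Adams: Pinehurst 2, Ashgrove 3, Millford 3, Oakdale 1.
Pinehurst gets 1 under Jefferson and 2 under Adams.

Adams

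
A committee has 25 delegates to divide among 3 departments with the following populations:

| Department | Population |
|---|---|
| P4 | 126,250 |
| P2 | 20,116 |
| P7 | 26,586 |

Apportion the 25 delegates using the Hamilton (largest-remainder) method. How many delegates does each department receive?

The standard divisor is 172952/25 ≈ 6918.08.
Standard quotas: P4 18.2493, P2 2.9077, P7 3.8430.
Lower quotas: P4 18, P2 2, P7 3 (sum 23, leaving 2 seats).
Remainders in descending order: P2 0.9077, P7 0.8430, P4 0.2493.
Largest remainders: P2, P7 receive the extra seats.

P4: 18, P2: 3, P7: 4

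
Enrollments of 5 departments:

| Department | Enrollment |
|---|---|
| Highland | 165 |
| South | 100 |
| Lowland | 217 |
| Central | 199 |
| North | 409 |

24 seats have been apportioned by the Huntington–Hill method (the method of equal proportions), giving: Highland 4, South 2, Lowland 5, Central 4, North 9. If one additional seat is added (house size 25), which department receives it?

Priority for the next seat is population ÷ (√(s·(s+1))).
Priorities: Highland 36.895, South 40.825, Lowland 39.619, Central 44.498, North 43.112.
Highest priority: Central.

Central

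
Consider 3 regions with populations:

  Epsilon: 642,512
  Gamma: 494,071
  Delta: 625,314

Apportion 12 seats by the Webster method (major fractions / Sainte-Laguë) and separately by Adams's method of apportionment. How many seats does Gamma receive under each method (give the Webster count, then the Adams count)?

Webster: Epsilon 5, Gamma 3, Delta 4.
Adams: Epsilon 4, Gamma 4, Delta 4.
Gamma gets 3 under Webster and 4 under Adams.

3 and 4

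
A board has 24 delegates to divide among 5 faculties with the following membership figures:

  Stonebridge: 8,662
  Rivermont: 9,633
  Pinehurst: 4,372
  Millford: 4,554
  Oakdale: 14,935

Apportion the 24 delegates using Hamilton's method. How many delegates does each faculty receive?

Stonebridge=5, Rivermont=5, Pinehurst=2, Millford=3, Oakdale=9

Total 42156; standard divisor 42156/24 ≈ 1756.5.
Standard quotas: Stonebridge 4.9314, Rivermont 5.4842, Pinehurst 2.4890, Millford 2.5927, Oakdale 8.5027.
Lower quotas: Stonebridge 4, Rivermont 5, Pinehurst 2, Millford 2, Oakdale 8 (sum 21, leaving 3 seats).
Remainders in descending order: Stonebridge 0.9314, Millford 0.5927, Oakdale 0.5027, Pinehurst 0.4890, Rivermont 0.4842.
The surplus seats go to Stonebridge, Millford, Oakdale.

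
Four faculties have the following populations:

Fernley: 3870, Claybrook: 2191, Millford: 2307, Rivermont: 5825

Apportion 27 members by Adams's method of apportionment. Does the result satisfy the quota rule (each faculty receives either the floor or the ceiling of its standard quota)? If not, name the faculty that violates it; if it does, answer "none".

Standard quotas: Fernley 7.362, Claybrook 4.168, Millford 4.389, Rivermont 11.081.
Adams allocation: Fernley 7, Claybrook 4, Millford 5, Rivermont 11.
Every allocation lies between the lower and upper quota.

none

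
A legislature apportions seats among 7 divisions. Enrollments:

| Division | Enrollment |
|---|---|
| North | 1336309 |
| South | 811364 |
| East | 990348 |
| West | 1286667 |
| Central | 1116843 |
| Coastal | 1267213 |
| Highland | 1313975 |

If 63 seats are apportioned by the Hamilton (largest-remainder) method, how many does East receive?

8

Total 8122719; standard divisor 8122719/63 ≈ 128932.048.
Standard quotas: North 10.3644, South 6.2930, East 7.6812, West 9.9794, Central 8.6623, Coastal 9.8285, Highland 10.1912.
Lower quotas: North 10, South 6, East 7, West 9, Central 8, Coastal 9, Highland 10 (sum 59, leaving 4 seats).
Remainders in descending order: West 0.9794, Coastal 0.8285, East 0.6812, Central 0.6623, North 0.3644, South 0.2930, Highland 0.1912.
Largest remainders: West, Coastal, East, Central receive the extra seats.
East receives 8.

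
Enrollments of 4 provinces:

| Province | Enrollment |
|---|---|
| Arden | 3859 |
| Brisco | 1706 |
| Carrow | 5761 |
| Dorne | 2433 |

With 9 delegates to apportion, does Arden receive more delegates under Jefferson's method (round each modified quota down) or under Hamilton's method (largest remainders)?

Jefferson: Arden 3, Brisco 1, Carrow 4, Dorne 1.
Hamilton: Arden 2, Brisco 1, Carrow 4, Dorne 2.
Arden gets 3 under Jefferson and 2 under Hamilton.

Jefferson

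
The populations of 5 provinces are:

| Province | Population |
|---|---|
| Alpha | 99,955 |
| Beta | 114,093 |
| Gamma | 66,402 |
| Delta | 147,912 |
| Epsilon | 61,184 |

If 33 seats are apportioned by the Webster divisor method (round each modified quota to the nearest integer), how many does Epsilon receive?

Standard divisor 489546/33 ≈ 14834.727; standard quotas: Alpha 6.738, Beta 7.691, Gamma 4.476, Delta 9.971, Epsilon 4.124.
Rounding to the nearest integer gives Alpha 7, Beta 8, Gamma 4, Delta 10, Epsilon 4 — total 33, matching the house size, so no adjustment is needed.
Epsilon receives 4.

4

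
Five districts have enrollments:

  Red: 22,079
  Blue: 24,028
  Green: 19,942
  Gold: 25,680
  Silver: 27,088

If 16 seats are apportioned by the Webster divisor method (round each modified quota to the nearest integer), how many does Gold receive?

3

Standard divisor 118817/16 ≈ 7426.062; standard quotas: Red 2.973, Blue 3.236, Green 2.685, Gold 3.458, Silver 3.648.
Rounding to the nearest integer gives Red 3, Blue 3, Green 3, Gold 3, Silver 4 — total 16, matching the house size, so no adjustment is needed.
Gold receives 3.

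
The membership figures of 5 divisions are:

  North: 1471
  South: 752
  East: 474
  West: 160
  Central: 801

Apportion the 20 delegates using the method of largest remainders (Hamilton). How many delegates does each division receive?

Total 3658; standard divisor 3658/20 ≈ 182.9.
Standard quotas: North 8.043, South 4.112, East 2.592, West 0.875, Central 4.379.
Lower quotas: North 8, South 4, East 2, West 0, Central 4 (sum 18, leaving 2 seats).
Remainders in descending order: West 0.875, East 0.592, Central 0.379, South 0.112, North 0.043.
The surplus seats go to West, East.

North: 8; South: 4; East: 3; West: 1; Central: 4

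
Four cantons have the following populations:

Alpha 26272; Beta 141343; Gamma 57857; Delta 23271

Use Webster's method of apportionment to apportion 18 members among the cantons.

Standard divisor 248743/18 ≈ 13819.056; standard quotas: Alpha 1.901, Beta 10.228, Gamma 4.187, Delta 1.684.
Rounding to the nearest integer gives Alpha 2, Beta 10, Gamma 4, Delta 2 — total 18, matching the house size, so no adjustment is needed.

Alpha=2, Beta=10, Gamma=4, Delta=2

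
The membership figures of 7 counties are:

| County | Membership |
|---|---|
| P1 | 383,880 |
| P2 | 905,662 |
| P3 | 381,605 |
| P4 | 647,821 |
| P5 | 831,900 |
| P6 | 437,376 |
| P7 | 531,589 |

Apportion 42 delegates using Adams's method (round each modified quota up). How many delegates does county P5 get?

8

Standard divisor 4119833/42 ≈ 98091.262; standard quotas: P1 3.913, P2 9.233, P3 3.890, P4 6.604, P5 8.481, P6 4.459, P7 5.419.
Rounding up gives 4, 10, 4, 7, 9, 5, 6 = 45 seats, so the divisor must be adjusted.
With modified divisor 107100: modified quotas P1 3.584, P2 8.456, P3 3.563, P4 6.049, P5 7.768, P6 4.084, P7 4.963.
Rounding up: P1 4, P2 9, P3 4, P4 7, P5 8, P6 5, P7 5 (total 42).
P5 receives 8.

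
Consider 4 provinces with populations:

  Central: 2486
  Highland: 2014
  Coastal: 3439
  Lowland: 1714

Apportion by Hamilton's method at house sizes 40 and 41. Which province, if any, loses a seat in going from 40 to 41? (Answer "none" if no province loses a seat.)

Highland

At 40 seats: Central 10, Highland 9, Coastal 14, Lowland 7.
At 41 seats: Central 11, Highland 8, Coastal 15, Lowland 7.
Highland drops from 9 to 8.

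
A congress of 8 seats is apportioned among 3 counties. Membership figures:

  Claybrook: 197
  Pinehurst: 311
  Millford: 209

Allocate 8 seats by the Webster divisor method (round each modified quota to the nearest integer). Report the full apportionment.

Claybrook 2, Pinehurst 4, Millford 2

Standard divisor 717/8 ≈ 89.625; standard quotas: Claybrook 2.198, Pinehurst 3.470, Millford 2.332.
Rounding to the nearest integer gives 2, 3, 2 = 7 seats, so the divisor must be adjusted.
With modified divisor 86: modified quotas Claybrook 2.291, Pinehurst 3.616, Millford 2.430.
Rounding to the nearest integer: Claybrook 2, Pinehurst 4, Millford 2 (total 8).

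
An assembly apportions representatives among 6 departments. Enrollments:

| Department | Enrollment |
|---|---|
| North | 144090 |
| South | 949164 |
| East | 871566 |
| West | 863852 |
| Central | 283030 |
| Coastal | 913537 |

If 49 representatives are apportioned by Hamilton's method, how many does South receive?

The standard divisor is 4025239/49 ≈ 82147.735.
Standard quotas: North 1.7540, South 11.5544, East 10.6097, West 10.5158, Central 3.4454, Coastal 11.1207.
Lower quotas: North 1, South 11, East 10, West 10, Central 3, Coastal 11 (sum 46, leaving 3 seats).
Remainders in descending order: North 0.7540, East 0.6097, South 0.5544, West 0.5158, Central 0.4454, Coastal 0.1207.
Largest remainders: North, East, South receive the extra seats.
South receives 12.

12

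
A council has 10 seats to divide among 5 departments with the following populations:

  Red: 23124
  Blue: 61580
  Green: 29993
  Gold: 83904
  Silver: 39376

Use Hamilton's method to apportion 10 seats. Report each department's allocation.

Total 237977; standard divisor 237977/10 ≈ 23797.7.
Standard quotas: Red 0.9717, Blue 2.5876, Green 1.2603, Gold 3.5257, Silver 1.6546.
Lower quotas: Red 0, Blue 2, Green 1, Gold 3, Silver 1 (sum 7, leaving 3 seats).
Remainders in descending order: Red 0.9717, Silver 0.6546, Blue 0.5876, Gold 0.5257, Green 0.2603.
Largest remainders: Red, Silver, Blue receive the extra seats.

Red: 1, Blue: 3, Green: 1, Gold: 3, Silver: 2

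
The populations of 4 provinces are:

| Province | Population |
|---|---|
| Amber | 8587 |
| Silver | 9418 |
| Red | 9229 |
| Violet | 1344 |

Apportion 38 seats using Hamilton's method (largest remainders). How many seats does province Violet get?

Standard divisor: 28578 ÷ 38 ≈ 752.053.
Standard quotas: Amber 11.4181, Silver 12.5231, Red 12.2717, Violet 1.7871.
Lower quotas: Amber 11, Silver 12, Red 12, Violet 1 (sum 36, leaving 2 seats).
Remainders in descending order: Violet 0.7871, Silver 0.5231, Amber 0.4181, Red 0.2717.
Largest remainders: Violet, Silver receive the extra seats.
Violet receives 2.

2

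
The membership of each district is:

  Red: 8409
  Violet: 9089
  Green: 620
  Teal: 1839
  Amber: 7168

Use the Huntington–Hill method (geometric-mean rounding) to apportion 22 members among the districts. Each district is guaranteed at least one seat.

With divisor 1299: modified quotas Red 6.473, Violet 6.997, Green 0.477, Teal 1.416, Amber 5.518.
Geometric-mean thresholds: Red √(6·7)=6.481, Violet √(6·7)=6.481, Green (min 1), Teal √(1·2)=1.414, Amber √(5·6)=5.477.
Each quota rounded against its threshold gives Red 6, Violet 7, Green 1, Teal 2, Amber 6 (total 22).

Red 6, Violet 7, Green 1, Teal 2, Amber 6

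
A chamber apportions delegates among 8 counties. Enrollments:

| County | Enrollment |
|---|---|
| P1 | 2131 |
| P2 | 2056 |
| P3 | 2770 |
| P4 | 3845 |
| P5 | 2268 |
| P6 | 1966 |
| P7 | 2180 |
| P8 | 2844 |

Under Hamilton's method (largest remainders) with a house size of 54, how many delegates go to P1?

Standard divisor: 20060 ÷ 54 ≈ 371.481.
Standard quotas: P1 5.736, P2 5.535, P3 7.457, P4 10.350, P5 6.105, P6 5.292, P7 5.868, P8 7.656.
Lower quotas: P1 5, P2 5, P3 7, P4 10, P5 6, P6 5, P7 5, P8 7 (sum 50, leaving 4 seats).
Remainders in descending order: P7 0.868, P1 0.736, P8 0.656, P2 0.535, P3 0.457, P4 0.350, P6 0.292, P5 0.105.
Largest remainders: P7, P1, P8, P2 receive the extra seats.
P1 receives 6.

6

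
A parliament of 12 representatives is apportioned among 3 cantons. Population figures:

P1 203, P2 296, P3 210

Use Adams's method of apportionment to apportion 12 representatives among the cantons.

Standard divisor 709/12 ≈ 59.083; standard quotas: P1 3.436, P2 5.010, P3 3.554.
Rounding up gives 4, 6, 4 = 14 seats, so the divisor must be adjusted.
With modified divisor 69: modified quotas P1 2.942, P2 4.290, P3 3.043.
Rounding up: P1 3, P2 5, P3 4 (total 12).

P1 3, P2 5, P3 4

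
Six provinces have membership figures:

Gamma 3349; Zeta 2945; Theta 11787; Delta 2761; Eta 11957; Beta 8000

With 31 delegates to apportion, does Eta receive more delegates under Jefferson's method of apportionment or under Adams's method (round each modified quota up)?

Jefferson: Gamma 2, Zeta 2, Theta 9, Delta 2, Eta 10, Beta 6.
Adams: Gamma 3, Zeta 2, Theta 9, Delta 2, Eta 9, Beta 6.
Eta gets 10 under Jefferson and 9 under Adams.

Jefferson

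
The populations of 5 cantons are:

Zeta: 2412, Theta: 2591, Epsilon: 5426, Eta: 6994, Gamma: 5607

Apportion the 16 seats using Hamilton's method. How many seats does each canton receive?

The standard divisor is 23030/16 ≈ 1439.375.
Standard quotas: Zeta 1.6757, Theta 1.8001, Epsilon 3.7697, Eta 4.8591, Gamma 3.8954.
Lower quotas: Zeta 1, Theta 1, Epsilon 3, Eta 4, Gamma 3 (sum 12, leaving 4 seats).
Remainders in descending order: Gamma 0.8954, Eta 0.8591, Theta 0.8001, Epsilon 0.7697, Zeta 0.6757.
The surplus seats go to Gamma, Eta, Theta, Epsilon.

Zeta=1, Theta=2, Epsilon=4, Eta=5, Gamma=4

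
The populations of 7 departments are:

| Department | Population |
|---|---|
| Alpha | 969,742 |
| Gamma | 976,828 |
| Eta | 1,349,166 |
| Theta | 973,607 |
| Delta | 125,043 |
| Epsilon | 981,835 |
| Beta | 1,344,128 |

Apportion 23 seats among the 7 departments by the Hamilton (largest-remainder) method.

Alpha=3; Gamma=3; Eta=5; Theta=3; Delta=1; Epsilon=3; Beta=5

Standard divisor: 6720349 ÷ 23 ≈ 292189.087.
Standard quotas: Alpha 3.3189, Gamma 3.3431, Eta 4.6174, Theta 3.3321, Delta 0.4280, Epsilon 3.3603, Beta 4.6002.
Lower quotas: Alpha 3, Gamma 3, Eta 4, Theta 3, Delta 0, Epsilon 3, Beta 4 (sum 20, leaving 3 seats).
Remainders in descending order: Eta 0.6174, Beta 0.6002, Delta 0.4280, Epsilon 0.3603, Gamma 0.3431, Theta 0.3321, Alpha 0.3189.
Largest remainders: Eta, Beta, Delta receive the extra seats.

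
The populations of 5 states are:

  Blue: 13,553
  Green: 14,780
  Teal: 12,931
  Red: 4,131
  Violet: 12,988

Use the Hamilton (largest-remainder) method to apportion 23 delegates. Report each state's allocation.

The standard divisor is 58383/23 ≈ 2538.391.
Standard quotas: Blue 5.3392, Green 5.8226, Teal 5.0942, Red 1.6274, Violet 5.1166.
Lower quotas: Blue 5, Green 5, Teal 5, Red 1, Violet 5 (sum 21, leaving 2 seats).
Remainders in descending order: Green 0.8226, Red 0.6274, Blue 0.3392, Violet 0.1166, Teal 0.0942.
Largest remainders: Green, Red receive the extra seats.

Blue: 5; Green: 6; Teal: 5; Red: 2; Violet: 5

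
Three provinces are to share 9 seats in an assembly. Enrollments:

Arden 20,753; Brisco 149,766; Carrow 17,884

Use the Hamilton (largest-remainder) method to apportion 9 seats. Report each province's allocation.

Arden 1; Brisco 7; Carrow 1

Standard divisor: 188403 ÷ 9 ≈ 20933.667.
Standard quotas: Arden 0.9914, Brisco 7.1543, Carrow 0.8543.
Lower quotas: Arden 0, Brisco 7, Carrow 0 (sum 7, leaving 2 seats).
Remainders in descending order: Arden 0.9914, Carrow 0.8543, Brisco 0.1543.
Largest remainders: Arden, Carrow receive the extra seats.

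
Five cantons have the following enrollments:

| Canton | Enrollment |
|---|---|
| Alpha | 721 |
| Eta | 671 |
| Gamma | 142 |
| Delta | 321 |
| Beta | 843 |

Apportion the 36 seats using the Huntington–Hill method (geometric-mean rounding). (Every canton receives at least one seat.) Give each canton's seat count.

Alpha=10; Eta=9; Gamma=2; Delta=4; Beta=11

With divisor 75: modified quotas Alpha 9.613, Eta 8.947, Gamma 1.893, Delta 4.280, Beta 11.240.
Geometric-mean thresholds: Alpha √(9·10)=9.487, Eta √(8·9)=8.485, Gamma √(1·2)=1.414, Delta √(4·5)=4.472, Beta √(11·12)=11.489.
Each quota rounded against its threshold gives Alpha 10, Eta 9, Gamma 2, Delta 4, Beta 11 (total 36).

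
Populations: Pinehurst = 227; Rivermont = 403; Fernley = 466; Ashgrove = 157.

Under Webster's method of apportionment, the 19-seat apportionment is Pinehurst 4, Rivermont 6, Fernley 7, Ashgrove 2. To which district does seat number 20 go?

Ashgrove

Priority for the next seat is population ÷ (current seats + 0.5).
Priorities: Pinehurst 50.444, Rivermont 62.000, Fernley 62.133, Ashgrove 62.800.
Highest priority: Ashgrove.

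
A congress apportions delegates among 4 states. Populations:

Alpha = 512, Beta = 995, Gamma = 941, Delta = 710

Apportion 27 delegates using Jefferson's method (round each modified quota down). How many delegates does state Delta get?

Standard divisor 3158/27 ≈ 116.963; standard quotas: Alpha 4.377, Beta 8.507, Gamma 8.045, Delta 6.070.
Rounding down gives 4, 8, 8, 6 = 26 seats, so the divisor must be adjusted.
With modified divisor 110: modified quotas Alpha 4.655, Beta 9.045, Gamma 8.555, Delta 6.455.
Rounding down: Alpha 4, Beta 9, Gamma 8, Delta 6 (total 27).
Delta receives 6.

6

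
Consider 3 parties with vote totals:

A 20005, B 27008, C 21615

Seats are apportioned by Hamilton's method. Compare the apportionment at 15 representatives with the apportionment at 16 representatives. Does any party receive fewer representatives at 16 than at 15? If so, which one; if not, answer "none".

none

At 15 seats: A 4, B 6, C 5.
At 16 seats: A 5, B 6, C 5.
No party's allocation decreased.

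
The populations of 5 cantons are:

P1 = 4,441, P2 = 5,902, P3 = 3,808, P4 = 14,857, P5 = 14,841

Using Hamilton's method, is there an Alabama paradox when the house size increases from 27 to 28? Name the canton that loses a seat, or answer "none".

none

At 27 seats: P1 3, P2 4, P3 2, P4 9, P5 9.
At 28 seats: P1 3, P2 4, P3 2, P4 10, P5 9.
No canton's allocation decreased.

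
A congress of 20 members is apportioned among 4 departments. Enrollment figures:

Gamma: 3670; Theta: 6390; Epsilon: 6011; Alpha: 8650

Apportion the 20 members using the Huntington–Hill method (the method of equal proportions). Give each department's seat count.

Gamma 3; Theta 5; Epsilon 5; Alpha 7

With divisor 1251: modified quotas Gamma 2.934, Theta 5.108, Epsilon 4.805, Alpha 6.914.
Geometric-mean thresholds: Gamma √(2·3)=2.449, Theta √(5·6)=5.477, Epsilon √(4·5)=4.472, Alpha √(6·7)=6.481.
Each quota rounded against its threshold gives Gamma 3, Theta 5, Epsilon 5, Alpha 7 (total 20).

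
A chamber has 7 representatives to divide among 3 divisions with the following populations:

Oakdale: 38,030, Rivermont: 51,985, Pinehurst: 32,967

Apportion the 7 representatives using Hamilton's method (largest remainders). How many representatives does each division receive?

Standard divisor: 122982 ÷ 7 ≈ 17568.857.
Standard quotas: Oakdale 2.1646, Rivermont 2.9589, Pinehurst 1.8764.
Lower quotas: Oakdale 2, Rivermont 2, Pinehurst 1 (sum 5, leaving 2 seats).
Remainders in descending order: Rivermont 0.9589, Pinehurst 0.8764, Oakdale 0.1646.
Largest remainders: Rivermont, Pinehurst receive the extra seats.

Oakdale=2; Rivermont=3; Pinehurst=2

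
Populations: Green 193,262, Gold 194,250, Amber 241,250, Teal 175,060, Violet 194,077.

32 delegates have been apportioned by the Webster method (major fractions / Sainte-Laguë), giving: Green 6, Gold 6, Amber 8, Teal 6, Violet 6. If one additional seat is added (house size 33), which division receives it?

Gold

Priority for the next seat is population ÷ (current seats + 0.5).
Priorities: Green 29732.615, Gold 29884.615, Amber 28382.353, Teal 26932.308, Violet 29858.000.
Highest priority: Gold.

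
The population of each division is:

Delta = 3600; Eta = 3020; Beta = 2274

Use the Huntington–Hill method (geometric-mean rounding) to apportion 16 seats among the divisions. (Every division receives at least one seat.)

With divisor 553: modified quotas Delta 6.510, Eta 5.461, Beta 4.112.
Geometric-mean thresholds: Delta √(6·7)=6.481, Eta √(5·6)=5.477, Beta √(4·5)=4.472.
Each quota rounded against its threshold gives Delta 7, Eta 5, Beta 4 (total 16).

Delta: 7; Eta: 5; Beta: 4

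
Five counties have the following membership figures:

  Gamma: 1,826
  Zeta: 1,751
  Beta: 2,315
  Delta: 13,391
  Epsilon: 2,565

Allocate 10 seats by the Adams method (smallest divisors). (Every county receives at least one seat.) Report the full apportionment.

Gamma: 1; Zeta: 1; Beta: 1; Delta: 6; Epsilon: 1

Standard divisor 21848/10 ≈ 2184.8; standard quotas: Gamma 0.836, Zeta 0.801, Beta 1.060, Delta 6.129, Epsilon 1.174.
Rounding up gives 1, 1, 2, 7, 2 = 13 seats, so the divisor must be adjusted.
With modified divisor 2620: modified quotas Gamma 0.697, Zeta 0.668, Beta 0.884, Delta 5.111, Epsilon 0.979.
Rounding up: Gamma 1, Zeta 1, Beta 1, Delta 6, Epsilon 1 (total 10).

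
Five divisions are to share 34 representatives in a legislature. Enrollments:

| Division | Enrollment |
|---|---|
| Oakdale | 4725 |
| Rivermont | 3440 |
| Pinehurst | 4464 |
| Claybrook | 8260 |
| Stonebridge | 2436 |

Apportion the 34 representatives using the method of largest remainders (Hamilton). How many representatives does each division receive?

Oakdale: 7, Rivermont: 5, Pinehurst: 6, Claybrook: 12, Stonebridge: 4

Total 23325; standard divisor 23325/34 ≈ 686.029.
Standard quotas: Oakdale 6.8875, Rivermont 5.0144, Pinehurst 6.5070, Claybrook 12.0403, Stonebridge 3.5509.
Lower quotas: Oakdale 6, Rivermont 5, Pinehurst 6, Claybrook 12, Stonebridge 3 (sum 32, leaving 2 seats).
Remainders in descending order: Oakdale 0.8875, Stonebridge 0.5509, Pinehurst 0.5070, Claybrook 0.0403, Rivermont 0.0144.
The surplus seats go to Oakdale, Stonebridge.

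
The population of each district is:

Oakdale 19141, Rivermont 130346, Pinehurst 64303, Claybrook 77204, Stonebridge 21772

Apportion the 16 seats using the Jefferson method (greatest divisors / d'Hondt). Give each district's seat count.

Oakdale 1, Rivermont 7, Pinehurst 3, Claybrook 4, Stonebridge 1

Standard divisor 312766/16 ≈ 19547.875; standard quotas: Oakdale 0.979, Rivermont 6.668, Pinehurst 3.290, Claybrook 3.949, Stonebridge 1.114.
Rounding down gives 0, 6, 3, 3, 1 = 13 seats, so the divisor must be adjusted.
With modified divisor 17500: modified quotas Oakdale 1.094, Rivermont 7.448, Pinehurst 3.674, Claybrook 4.412, Stonebridge 1.244.
Rounding down: Oakdale 1, Rivermont 7, Pinehurst 3, Claybrook 4, Stonebridge 1 (total 16).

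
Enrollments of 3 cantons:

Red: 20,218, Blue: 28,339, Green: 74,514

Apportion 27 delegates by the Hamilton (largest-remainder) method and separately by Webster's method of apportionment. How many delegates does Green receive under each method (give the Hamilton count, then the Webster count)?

16 and 17

Hamilton: Red 5, Blue 6, Green 16.
Webster: Red 4, Blue 6, Green 17.
Green gets 16 under Hamilton and 17 under Webster.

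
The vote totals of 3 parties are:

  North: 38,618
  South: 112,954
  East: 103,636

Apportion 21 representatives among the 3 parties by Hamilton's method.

Total 255208; standard divisor 255208/21 ≈ 12152.762.
Standard quotas: North 3.1777, South 9.2945, East 8.5278.
Lower quotas: North 3, South 9, East 8 (sum 20, leaving 1 seat).
Remainders in descending order: East 0.5278, South 0.2945, North 0.1777.
Largest remainder: East receives the extra seat.

North=3, South=9, East=9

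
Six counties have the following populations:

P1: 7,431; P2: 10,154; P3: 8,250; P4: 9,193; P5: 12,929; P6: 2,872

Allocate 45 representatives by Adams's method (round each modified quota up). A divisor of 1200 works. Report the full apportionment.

P1 7; P2 9; P3 7; P4 8; P5 11; P6 3

With modified divisor 1200: modified quotas P1 6.192, P2 8.462, P3 6.875, P4 7.661, P5 10.774, P6 2.393.
Rounding up: P1 7, P2 9, P3 7, P4 8, P5 11, P6 3 (total 45).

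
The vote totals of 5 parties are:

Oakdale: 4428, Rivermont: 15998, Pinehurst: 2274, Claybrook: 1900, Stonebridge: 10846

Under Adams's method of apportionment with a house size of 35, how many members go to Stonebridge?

10

Standard divisor 35446/35 ≈ 1012.743; standard quotas: Oakdale 4.372, Rivermont 15.797, Pinehurst 2.245, Claybrook 1.876, Stonebridge 10.710.
Rounding up gives 5, 16, 3, 2, 11 = 37 seats, so the divisor must be adjusted.
With modified divisor 1100: modified quotas Oakdale 4.025, Rivermont 14.544, Pinehurst 2.067, Claybrook 1.727, Stonebridge 9.860.
Rounding up: Oakdale 5, Rivermont 15, Pinehurst 3, Claybrook 2, Stonebridge 10 (total 35).
Stonebridge receives 10.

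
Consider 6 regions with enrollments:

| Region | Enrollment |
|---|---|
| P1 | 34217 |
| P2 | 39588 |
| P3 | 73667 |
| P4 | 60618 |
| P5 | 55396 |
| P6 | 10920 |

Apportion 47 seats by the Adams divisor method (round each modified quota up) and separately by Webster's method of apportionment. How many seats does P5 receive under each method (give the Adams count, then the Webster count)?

10 and 9

Adams: P1 6, P2 7, P3 12, P4 10, P5 10, P6 2.
Webster: P1 6, P2 7, P3 13, P4 10, P5 9, P6 2.
P5 gets 10 under Adams and 9 under Webster.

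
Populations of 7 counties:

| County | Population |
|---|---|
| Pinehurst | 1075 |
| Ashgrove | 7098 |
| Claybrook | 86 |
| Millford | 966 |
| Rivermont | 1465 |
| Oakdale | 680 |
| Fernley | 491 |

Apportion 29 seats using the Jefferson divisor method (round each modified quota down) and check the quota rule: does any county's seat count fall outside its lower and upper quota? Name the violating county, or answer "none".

Ashgrove

Standard quotas: Pinehurst 2.628, Ashgrove 17.355, Claybrook 0.210, Millford 2.362, Rivermont 3.582, Oakdale 1.663, Fernley 1.200.
Jefferson allocation: Pinehurst 2, Ashgrove 19, Claybrook 0, Millford 2, Rivermont 4, Oakdale 1, Fernley 1.
Ashgrove has quota 17.355 (lower 17, upper 18) but receives 19 — outside the quota interval.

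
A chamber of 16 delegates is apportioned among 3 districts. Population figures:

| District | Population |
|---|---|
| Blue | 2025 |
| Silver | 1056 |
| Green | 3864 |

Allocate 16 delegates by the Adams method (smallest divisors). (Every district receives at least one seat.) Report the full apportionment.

Standard divisor 6945/16 ≈ 434.062; standard quotas: Blue 4.665, Silver 2.433, Green 8.902.
Rounding up gives 5, 3, 9 = 17 seats, so the divisor must be adjusted.
With modified divisor 500: modified quotas Blue 4.050, Silver 2.112, Green 7.728.
Rounding up: Blue 5, Silver 3, Green 8 (total 16).

Blue: 5, Silver: 3, Green: 8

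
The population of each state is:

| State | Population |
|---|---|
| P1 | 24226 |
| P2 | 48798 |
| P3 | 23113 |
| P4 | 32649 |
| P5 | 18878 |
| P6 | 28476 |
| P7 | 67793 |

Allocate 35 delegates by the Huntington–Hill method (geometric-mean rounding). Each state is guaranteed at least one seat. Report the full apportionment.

P1: 3; P2: 7; P3: 3; P4: 5; P5: 3; P6: 4; P7: 10

With divisor 7070: modified quotas P1 3.427, P2 6.902, P3 3.269, P4 4.618, P5 2.670, P6 4.028, P7 9.589.
Geometric-mean thresholds: P1 √(3·4)=3.464, P2 √(6·7)=6.481, P3 √(3·4)=3.464, P4 √(4·5)=4.472, P5 √(2·3)=2.449, P6 √(4·5)=4.472, P7 √(9·10)=9.487.
Each quota rounded against its threshold gives P1 3, P2 7, P3 3, P4 5, P5 3, P6 4, P7 10 (total 35).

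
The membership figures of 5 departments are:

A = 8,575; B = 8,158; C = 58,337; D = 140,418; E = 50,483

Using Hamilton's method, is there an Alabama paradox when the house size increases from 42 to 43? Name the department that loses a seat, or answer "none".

A

At 42 seats: A 2, B 1, C 9, D 22, E 8.
At 43 seats: A 1, B 1, C 10, D 23, E 8.
A drops from 2 to 1.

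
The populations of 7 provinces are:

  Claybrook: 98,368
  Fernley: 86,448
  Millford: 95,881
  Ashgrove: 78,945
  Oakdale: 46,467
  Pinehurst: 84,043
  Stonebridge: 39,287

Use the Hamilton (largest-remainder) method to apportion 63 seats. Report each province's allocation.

The standard divisor is 529439/63 ≈ 8403.794.
Standard quotas: Claybrook 11.7052, Fernley 10.2868, Millford 11.4093, Ashgrove 9.3940, Oakdale 5.5293, Pinehurst 10.0006, Stonebridge 4.6749.
Lower quotas: Claybrook 11, Fernley 10, Millford 11, Ashgrove 9, Oakdale 5, Pinehurst 10, Stonebridge 4 (sum 60, leaving 3 seats).
Remainders in descending order: Claybrook 0.7052, Stonebridge 0.6749, Oakdale 0.5293, Millford 0.4093, Ashgrove 0.3940, Fernley 0.2868, Pinehurst 0.0006.
Largest remainders: Claybrook, Stonebridge, Oakdale receive the extra seats.

Claybrook 12, Fernley 10, Millford 11, Ashgrove 9, Oakdale 6, Pinehurst 10, Stonebridge 5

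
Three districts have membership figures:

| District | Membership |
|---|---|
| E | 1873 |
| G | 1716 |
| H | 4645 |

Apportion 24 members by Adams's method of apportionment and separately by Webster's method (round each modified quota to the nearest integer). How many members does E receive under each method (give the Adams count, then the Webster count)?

6 and 5

Adams: E 6, G 5, H 13.
Webster: E 5, G 5, H 14.
E gets 6 under Adams and 5 under Webster.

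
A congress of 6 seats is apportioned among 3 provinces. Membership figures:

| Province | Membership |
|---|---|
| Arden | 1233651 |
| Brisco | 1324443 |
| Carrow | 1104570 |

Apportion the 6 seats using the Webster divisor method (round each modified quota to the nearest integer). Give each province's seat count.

Standard divisor 3662664/6 ≈ 610444; standard quotas: Arden 2.021, Brisco 2.170, Carrow 1.809.
Rounding to the nearest integer gives Arden 2, Brisco 2, Carrow 2 — total 6, matching the house size, so no adjustment is needed.

Arden 2, Brisco 2, Carrow 2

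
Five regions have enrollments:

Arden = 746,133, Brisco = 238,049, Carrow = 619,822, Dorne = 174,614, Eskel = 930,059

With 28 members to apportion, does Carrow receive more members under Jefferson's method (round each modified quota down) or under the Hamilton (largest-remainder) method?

Jefferson

Jefferson: Arden 8, Brisco 2, Carrow 7, Dorne 1, Eskel 10.
Hamilton: Arden 8, Brisco 2, Carrow 6, Dorne 2, Eskel 10.
Carrow gets 7 under Jefferson and 6 under Hamilton.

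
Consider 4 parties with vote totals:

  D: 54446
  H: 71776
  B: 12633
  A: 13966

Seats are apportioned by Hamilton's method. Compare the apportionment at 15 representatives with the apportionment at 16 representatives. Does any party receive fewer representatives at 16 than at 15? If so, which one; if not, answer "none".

At 15 seats: D 5, H 7, B 1, A 2.
At 16 seats: D 6, H 8, B 1, A 1.
A drops from 2 to 1.

A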